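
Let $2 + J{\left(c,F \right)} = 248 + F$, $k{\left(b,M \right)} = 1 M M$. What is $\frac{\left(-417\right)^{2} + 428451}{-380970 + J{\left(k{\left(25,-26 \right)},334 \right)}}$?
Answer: $- \frac{60234}{38039} \approx -1.5835$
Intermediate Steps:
$k{\left(b,M \right)} = M^{2}$ ($k{\left(b,M \right)} = M M = M^{2}$)
$J{\left(c,F \right)} = 246 + F$ ($J{\left(c,F \right)} = -2 + \left(248 + F\right) = 246 + F$)
$\frac{\left(-417\right)^{2} + 428451}{-380970 + J{\left(k{\left(25,-26 \right)},334 \right)}} = \frac{\left(-417\right)^{2} + 428451}{-380970 + \left(246 + 334\right)} = \frac{173889 + 428451}{-380970 + 580} = \frac{602340}{-380390} = 602340 \left(- \frac{1}{380390}\right) = - \frac{60234}{38039}$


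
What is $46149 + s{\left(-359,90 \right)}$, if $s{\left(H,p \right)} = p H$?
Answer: $13839$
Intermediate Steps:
$s{\left(H,p \right)} = H p$
$46149 + s{\left(-359,90 \right)} = 46149 - 32310 = 13839$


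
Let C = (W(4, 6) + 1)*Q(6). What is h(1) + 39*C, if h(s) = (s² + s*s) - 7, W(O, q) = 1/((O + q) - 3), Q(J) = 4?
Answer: 1213/7 ≈ 173.29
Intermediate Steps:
W(O, q) = 1/(-3 + O + q)
h(s) = -7 + 2*s² (h(s) = (s² + s²) - 7 = 2*s² - 7 = -7 + 2*s²)
C = 32/7 (C = (1/(-3 + 4 + 6) + 1)*4 = (1/7 + 1)*4 = (⅐ + 1)*4 = (8/7)*4 = 32/7 ≈ 4.5714)
h(1) + 39*C = (-7 + 2*1²) + 39*(32/7) = (-7 + 2*1) + 1248/7 = (-7 + 2) + 1248/7 = -5 + 1248/7 = 1213/7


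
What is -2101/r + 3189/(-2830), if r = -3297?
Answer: -4568303/9330510 ≈ -0.48961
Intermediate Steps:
-2101/r + 3189/(-2830) = -2101/(-3297) + 3189/(-2830) = -2101*(-1/3297) + 3189*(-1/2830) = 2101/3297 - 3189/2830 = -4568303/9330510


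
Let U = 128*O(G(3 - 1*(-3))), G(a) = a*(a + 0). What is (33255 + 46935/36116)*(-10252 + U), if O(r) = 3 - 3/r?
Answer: -2966278390545/9029 ≈ -3.2853e+8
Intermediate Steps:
G(a) = a**2 (G(a) = a*a = a**2)
O(r) = 3 - 3/r
U = 1120/3 (U = 128*(3 - 3/(3 - 1*(-3))**2) = 128*(3 - 3/(3 + 3)**2) = 128*(3 - 3/(6**2)) = 128*(3 - 3/36) = 128*(3 - 3*1/36) = 128*(3 - 1/12) = 128*(35/12) = 1120/3 ≈ 373.33)
(33255 + 46935/36116)*(-10252 + U) = (33255 + 46935/36116)*(-10252 + 1120/3) = (33255 + 46935*(1/36116))*(-29636/3) = (33255 + 46935/36116)*(-29636/3) = (1201084515/36116)*(-29636/3) = -2966278390545/9029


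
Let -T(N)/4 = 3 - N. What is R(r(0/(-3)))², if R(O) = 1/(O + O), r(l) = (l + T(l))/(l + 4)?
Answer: 1/36 ≈ 0.027778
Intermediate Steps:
T(N) = -12 + 4*N (T(N) = -4*(3 - N) = -12 + 4*N)
r(l) = (-12 + 5*l)/(4 + l) (r(l) = (l + (-12 + 4*l))/(l + 4) = (-12 + 5*l)/(4 + l))
R(O) = 1/(2*O)
R(r(0/(-3)))² = (1/(2*(((-12 + 5*(0/(-3)))/(4 + 0/(-3))))))² = (1/(2*(((-12 + 5*(0*(-⅓)))/(4 + 0*(-⅓))))))² = (1/(2*(((-12 + 5*0)/(4 + 0)))))² = (1/(2*(((-12 + 0)/4))))² = (1/(2*(((¼)*(-12)))))² = ((½)/(-3))² = ((½)*(-⅓))² = (-⅙)² = 1/36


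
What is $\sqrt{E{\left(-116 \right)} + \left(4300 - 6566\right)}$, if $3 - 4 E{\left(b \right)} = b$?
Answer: $\frac{i \sqrt{8945}}{2} \approx 47.289 i$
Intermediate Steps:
$E{\left(b \right)} = \frac{3}{4} - \frac{b}{4}$
$\sqrt{E{\left(-116 \right)} + \left(4300 - 6566\right)} = \sqrt{\left(\frac{3}{4} - -29\right) + \left(4300 - 6566\right)} = \sqrt{\left(\frac{3}{4} + 29\right) - 2266} = \sqrt{\frac{119}{4} - 2266} = \sqrt{- \frac{8945}{4}} = \frac{i \sqrt{8945}}{2}$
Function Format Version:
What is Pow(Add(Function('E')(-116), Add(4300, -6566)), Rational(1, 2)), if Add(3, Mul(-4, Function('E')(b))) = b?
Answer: Mul(Rational(1, 2), I, Pow(8945, Rational(1, 2))) ≈ Mul(47.289, I)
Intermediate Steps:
Function('E')(b) = Add(Rational(3, 4), Mul(Rational(-1, 4), b))
Pow(Add(Function('E')(-116), Add(4300, -6566)), Rational(1, 2)) = Pow(Add(Add(Rational(3, 4), Mul(Rational(-1, 4), -116)), Add(4300, -6566)), Rational(1, 2)) = Pow(Add(Add(Rational(3, 4), 29), -2266), Rational(1, 2)) = Pow(Add(Rational(119, 4), -2266), Rational(1, 2)) = Pow(Rational(-8945, 4), Rational(1, 2)) = Mul(Rational(1, 2), I, Pow(8945, Rational(1, 2)))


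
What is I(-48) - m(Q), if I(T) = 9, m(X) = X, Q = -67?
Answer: 76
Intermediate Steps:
I(-48) - m(Q) = 9 - 1*(-67) = 9 + 67 = 76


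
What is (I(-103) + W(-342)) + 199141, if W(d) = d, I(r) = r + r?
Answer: 198593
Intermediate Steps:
I(r) = 2*r
(I(-103) + W(-342)) + 199141 = (2*(-103) - 342) + 199141 = (-206 - 342) + 199141 = -548 + 199141 = 198593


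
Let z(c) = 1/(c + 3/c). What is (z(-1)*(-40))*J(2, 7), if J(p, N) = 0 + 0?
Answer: 0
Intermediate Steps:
J(p, N) = 0
(z(-1)*(-40))*J(2, 7) = (-1/(3 + (-1)²)*(-40))*0 = (-1/(3 + 1)*(-40))*0 = (-1/4*(-40))*0 = (-1*¼*(-40))*0 = -¼*(-40)*0 = 10*0 = 0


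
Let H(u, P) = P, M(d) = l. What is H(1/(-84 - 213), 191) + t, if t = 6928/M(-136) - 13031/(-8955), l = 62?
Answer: 84446636/277605 ≈ 304.20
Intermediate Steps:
M(d) = 62
t = 31424081/277605 (t = 6928/62 - 13031/(-8955) = 6928*(1/62) - 13031*(-1/8955) = 3464/31 + 13031/8955 = 31424081/277605 ≈ 113.20)
H(1/(-84 - 213), 191) + t = 191 + 31424081/277605 = 84446636/277605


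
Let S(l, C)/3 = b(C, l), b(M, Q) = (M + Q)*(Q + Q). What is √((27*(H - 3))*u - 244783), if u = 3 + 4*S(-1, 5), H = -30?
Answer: 8*I*√2530 ≈ 402.39*I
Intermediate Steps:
b(M, Q) = 2*Q*(M + Q) (b(M, Q) = (M + Q)*(2*Q) = 2*Q*(M + Q))
S(l, C) = 6*l*(C + l) (S(l, C) = 3*(2*l*(C + l)) = 6*l*(C + l))
u = -93 (u = 3 + 4*(6*(-1)*(5 - 1)) = 3 + 4*(6*(-1)*4) = 3 + 4*(-24) = 3 - 96 = -93)
√((27*(H - 3))*u - 244783) = √((27*(-30 - 3))*(-93) - 244783) = √((27*(-33))*(-93) - 244783) = √(-891*(-93) - 244783) = √(82863 - 244783) = √(-161920) = 8*I*√2530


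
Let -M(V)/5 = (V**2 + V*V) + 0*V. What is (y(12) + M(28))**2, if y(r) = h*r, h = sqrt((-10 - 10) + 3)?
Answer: 61463152 - 188160*I*sqrt(17) ≈ 6.1463e+7 - 7.758e+5*I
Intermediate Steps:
M(V) = -10*V**2 (M(V) = -5*((V**2 + V*V) + 0*V) = -5*((V**2 + V**2) + 0) = -5*(2*V**2 + 0) = -10*V**2)
h = I*sqrt(17) (h = sqrt(-20 + 3) = sqrt(-17) = I*sqrt(17) ≈ 4.1231*I)
y(r) = I*r*sqrt(17) (y(r) = (I*sqrt(17))*r = I*r*sqrt(17))
(y(12) + M(28))**2 = (I*12*sqrt(17) - 10*28**2)**2 = (12*I*sqrt(17) - 10*784)**2 = (12*I*sqrt(17) - 7840)**2 = (-7840 + 12*I*sqrt(17))**2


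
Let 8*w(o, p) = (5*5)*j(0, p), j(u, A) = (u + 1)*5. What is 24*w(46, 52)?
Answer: 375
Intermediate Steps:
j(u, A) = 5 + 5*u (j(u, A) = (1 + u)*5 = 5 + 5*u)
w(o, p) = 125/8 (w(o, p) = ((5*5)*(5 + 5*0))/8 = (25*(5 + 0))/8 = (25*5)/8 = (1/8)*125 = 125/8)
24*w(46, 52) = 24*(125/8) = 375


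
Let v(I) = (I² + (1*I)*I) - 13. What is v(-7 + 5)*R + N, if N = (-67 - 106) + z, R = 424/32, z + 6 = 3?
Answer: -969/4 ≈ -242.25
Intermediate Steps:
z = -3 (z = -6 + 3 = -3)
v(I) = -13 + 2*I² (v(I) = (I² + I*I) - 13 = (I² + I²) - 13 = 2*I² - 13 = -13 + 2*I²)
R = 53/4 (R = 424*(1/32) = 53/4 ≈ 13.250)
N = -176 (N = (-67 - 106) - 3 = -173 - 3 = -176)
v(-7 + 5)*R + N = (-13 + 2*(-7 + 5)²)*(53/4) - 176 = (-13 + 2*(-2)²)*(53/4) - 176 = (-13 + 2*4)*(53/4) - 176 = (-13 + 8)*(53/4) - 176 = -5*53/4 - 176 = -265/4 - 176 = -969/4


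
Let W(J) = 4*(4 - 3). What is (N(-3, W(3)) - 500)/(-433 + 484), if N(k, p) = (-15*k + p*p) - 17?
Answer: -152/17 ≈ -8.9412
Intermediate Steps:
W(J) = 4 (W(J) = 4*1 = 4)
N(k, p) = -17 + p² - 15*k (N(k, p) = (-15*k + p²) - 17 = (p² - 15*k) - 17 = -17 + p² - 15*k)
(N(-3, W(3)) - 500)/(-433 + 484) = ((-17 + 4² - 15*(-3)) - 500)/(-433 + 484) = ((-17 + 16 + 45) - 500)/51 = (44 - 500)*(1/51) = -456*1/51 = -152/17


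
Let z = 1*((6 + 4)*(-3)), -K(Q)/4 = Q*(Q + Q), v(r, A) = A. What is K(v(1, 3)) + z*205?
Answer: -6222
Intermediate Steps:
K(Q) = -8*Q² (K(Q) = -4*Q*(Q + Q) = -4*Q*2*Q = -8*Q²)
z = -30 (z = 1*(10*(-3)) = 1*(-30) = -30)
K(v(1, 3)) + z*205 = -8*3² - 30*205 = -8*9 - 6150 = -72 - 6150 = -6222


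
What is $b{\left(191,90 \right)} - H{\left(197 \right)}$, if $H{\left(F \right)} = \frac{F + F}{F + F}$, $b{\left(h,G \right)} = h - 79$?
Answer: $111$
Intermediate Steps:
$b{\left(h,G \right)} = -79 + h$
$H{\left(F \right)} = 1$ ($H{\left(F \right)} = \frac{2 F}{2 F} = 2 F \frac{1}{2 F} = 1$)
$b{\left(191,90 \right)} - H{\left(197 \right)} = \left(-79 + 191\right) - 1 = 112 - 1 = 111$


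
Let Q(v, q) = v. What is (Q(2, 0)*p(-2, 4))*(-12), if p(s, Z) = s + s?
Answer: 96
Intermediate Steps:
p(s, Z) = 2*s
(Q(2, 0)*p(-2, 4))*(-12) = (2*(2*(-2)))*(-12) = (2*(-4))*(-12) = -8*(-12) = 96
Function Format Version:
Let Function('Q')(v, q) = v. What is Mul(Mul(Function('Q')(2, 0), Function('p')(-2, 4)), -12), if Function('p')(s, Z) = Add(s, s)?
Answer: 96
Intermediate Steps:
Function('p')(s, Z) = Mul(2, s)
Mul(Mul(Function('Q')(2, 0), Function('p')(-2, 4)), -12) = Mul(Mul(2, Mul(2, -2)), -12) = Mul(Mul(2, -4), -12) = Mul(-8, -12) = 96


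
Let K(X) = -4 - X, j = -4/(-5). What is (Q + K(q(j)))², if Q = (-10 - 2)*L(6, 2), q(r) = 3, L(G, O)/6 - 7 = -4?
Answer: 49729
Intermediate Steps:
L(G, O) = 18 (L(G, O) = 42 + 6*(-4) = 42 - 24 = 18)
j = ⅘ (j = -4*(-⅕) = ⅘ ≈ 0.80000)
Q = -216 (Q = (-10 - 2)*18 = -12*18 = -216)
(Q + K(q(j)))² = (-216 + (-4 - 1*3))² = (-216 + (-4 - 3))² = (-216 - 7)² = (-223)² = 49729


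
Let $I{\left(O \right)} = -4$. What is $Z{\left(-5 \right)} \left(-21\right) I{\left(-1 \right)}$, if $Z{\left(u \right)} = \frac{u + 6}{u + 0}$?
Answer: $- \frac{84}{5} \approx -16.8$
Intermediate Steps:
$Z{\left(u \right)} = \frac{6 + u}{u}$
$Z{\left(-5 \right)} \left(-21\right) I{\left(-1 \right)} = \frac{6 - 5}{-5} \left(-21\right) \left(-4\right) = \left(- \frac{1}{5}\right) 1 \left(-21\right) \left(-4\right) = \left(- \frac{1}{5}\right) \left(-21\right) \left(-4\right) = \frac{21}{5} \left(-4\right) = - \frac{84}{5}$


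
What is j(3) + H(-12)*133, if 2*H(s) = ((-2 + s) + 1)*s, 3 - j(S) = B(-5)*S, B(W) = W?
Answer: 10392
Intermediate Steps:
j(S) = 3 + 5*S (j(S) = 3 - (-5)*S = 3 + 5*S)
H(s) = s*(-1 + s)/2 (H(s) = (((-2 + s) + 1)*s)/2 = ((-1 + s)*s)/2 = (s*(-1 + s))/2 = s*(-1 + s)/2)
j(3) + H(-12)*133 = (3 + 5*3) + ((½)*(-12)*(-1 - 12))*133 = (3 + 15) + ((½)*(-12)*(-13))*133 = 18 + 78*133 = 18 + 10374 = 10392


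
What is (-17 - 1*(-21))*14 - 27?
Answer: 29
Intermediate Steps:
(-17 - 1*(-21))*14 - 27 = (-17 + 21)*14 - 27 = 4*14 - 27 = 56 - 27 = 29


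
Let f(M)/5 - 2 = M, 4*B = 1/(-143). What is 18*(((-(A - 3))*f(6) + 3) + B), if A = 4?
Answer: -190485/286 ≈ -666.03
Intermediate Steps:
B = -1/572 (B = (¼)/(-143) = (¼)*(-1/143) = -1/572 ≈ -0.0017483)
f(M) = 10 + 5*M
18*(((-(A - 3))*f(6) + 3) + B) = 18*(((-(4 - 3))*(10 + 5*6) + 3) - 1/572) = 18*(((-1*1)*(10 + 30) + 3) - 1/572) = 18*((-1*40 + 3) - 1/572) = 18*((-40 + 3) - 1/572) = 18*(-37 - 1/572) = 18*(-21165/572) = -190485/286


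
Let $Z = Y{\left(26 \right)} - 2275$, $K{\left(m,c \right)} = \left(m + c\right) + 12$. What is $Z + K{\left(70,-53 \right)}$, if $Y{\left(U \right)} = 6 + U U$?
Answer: $-1564$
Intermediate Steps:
$Y{\left(U \right)} = 6 + U^{2}$
$K{\left(m,c \right)} = 12 + c + m$ ($K{\left(m,c \right)} = \left(c + m\right) + 12 = 12 + c + m$)
$Z = -1593$ ($Z = \left(6 + 26^{2}\right) - 2275 = \left(6 + 676\right) - 2275 = 682 - 2275 = -1593$)
$Z + K{\left(70,-53 \right)} = -1593 + \left(12 - 53 + 70\right) = -1593 + 29 = -1564$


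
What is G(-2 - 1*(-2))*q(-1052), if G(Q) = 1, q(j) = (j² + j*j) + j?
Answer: 2212356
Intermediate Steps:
q(j) = j + 2*j² (q(j) = (j² + j²) + j = 2*j² + j = j + 2*j²)
G(-2 - 1*(-2))*q(-1052) = 1*(-1052*(1 + 2*(-1052))) = 1*(-1052*(1 - 2104)) = 1*(-1052*(-2103)) = 1*2212356 = 2212356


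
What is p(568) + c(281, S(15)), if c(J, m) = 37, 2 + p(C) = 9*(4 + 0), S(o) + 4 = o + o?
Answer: 71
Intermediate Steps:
S(o) = -4 + 2*o (S(o) = -4 + (o + o) = -4 + 2*o)
p(C) = 34 (p(C) = -2 + 9*(4 + 0) = -2 + 9*4 = -2 + 36 = 34)
p(568) + c(281, S(15)) = 34 + 37 = 71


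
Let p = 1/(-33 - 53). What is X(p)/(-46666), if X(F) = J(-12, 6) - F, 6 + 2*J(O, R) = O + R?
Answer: 515/4013276 ≈ 0.00012832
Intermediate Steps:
J(O, R) = -3 + O/2 + R/2 (J(O, R) = -3 + (O + R)/2 = -3 + (O/2 + R/2) = -3 + O/2 + R/2)
p = -1/86 (p = 1/(-86) = -1/86 ≈ -0.011628)
X(F) = -6 - F (X(F) = (-3 + (1/2)*(-12) + (1/2)*6) - F = (-3 - 6 + 3) - F = -6 - F)
X(p)/(-46666) = (-6 - 1*(-1/86))/(-46666) = (-6 + 1/86)*(-1/46666) = -515/86*(-1/46666) = 515/4013276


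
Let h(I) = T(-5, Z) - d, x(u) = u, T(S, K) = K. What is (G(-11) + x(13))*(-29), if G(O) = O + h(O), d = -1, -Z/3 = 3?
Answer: 174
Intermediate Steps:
Z = -9 (Z = -3*3 = -9)
h(I) = -8 (h(I) = -9 - 1*(-1) = -9 + 1 = -8)
G(O) = -8 + O (G(O) = O - 8 = -8 + O)
(G(-11) + x(13))*(-29) = ((-8 - 11) + 13)*(-29) = (-19 + 13)*(-29) = -6*(-29) = 174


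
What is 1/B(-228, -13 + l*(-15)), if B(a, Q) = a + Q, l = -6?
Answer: -1/151 ≈ -0.0066225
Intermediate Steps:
B(a, Q) = Q + a
1/B(-228, -13 + l*(-15)) = 1/((-13 - 6*(-15)) - 228) = 1/((-13 + 90) - 228) = 1/(77 - 228) = 1/(-151) = -1/151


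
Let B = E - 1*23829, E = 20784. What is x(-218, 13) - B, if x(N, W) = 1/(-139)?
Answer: 423254/139 ≈ 3045.0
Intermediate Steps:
x(N, W) = -1/139
B = -3045 (B = 20784 - 1*23829 = 20784 - 23829 = -3045)
x(-218, 13) - B = -1/139 - 1*(-3045) = -1/139 + 3045 = 423254/139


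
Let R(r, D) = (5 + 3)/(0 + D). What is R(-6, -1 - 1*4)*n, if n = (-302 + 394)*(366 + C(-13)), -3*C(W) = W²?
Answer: -683744/15 ≈ -45583.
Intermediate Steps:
R(r, D) = 8/D
C(W) = -W²/3
n = 85468/3 (n = (-302 + 394)*(366 - ⅓*(-13)²) = 92*(366 - ⅓*169) = 92*(366 - 169/3) = 92*(929/3) = 85468/3 ≈ 28489.)
R(-6, -1 - 1*4)*n = (8/(-1 - 1*4))*(85468/3) = (8/(-1 - 4))*(85468/3) = (8/(-5))*(85468/3) = (8*(-⅕))*(85468/3) = -8/5*85468/3 = -683744/15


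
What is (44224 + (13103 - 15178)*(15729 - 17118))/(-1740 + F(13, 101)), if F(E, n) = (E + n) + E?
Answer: -2926399/1613 ≈ -1814.3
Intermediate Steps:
F(E, n) = n + 2*E
(44224 + (13103 - 15178)*(15729 - 17118))/(-1740 + F(13, 101)) = (44224 + (13103 - 15178)*(15729 - 17118))/(-1740 + (101 + 2*13)) = (44224 - 2075*(-1389))/(-1740 + (101 + 26)) = (44224 + 2882175)/(-1740 + 127) = 2926399/(-1613) = 2926399*(-1/1613) = -2926399/1613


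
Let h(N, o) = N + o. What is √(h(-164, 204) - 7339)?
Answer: 3*I*√811 ≈ 85.434*I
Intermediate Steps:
√(h(-164, 204) - 7339) = √((-164 + 204) - 7339) = √(40 - 7339) = √(-7299) = 3*I*√811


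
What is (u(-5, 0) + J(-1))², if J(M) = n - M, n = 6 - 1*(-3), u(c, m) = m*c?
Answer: 100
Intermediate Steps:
u(c, m) = c*m
n = 9 (n = 6 + 3 = 9)
J(M) = 9 - M
(u(-5, 0) + J(-1))² = (-5*0 + (9 - 1*(-1)))² = (0 + (9 + 1))² = (0 + 10)² = 10² = 100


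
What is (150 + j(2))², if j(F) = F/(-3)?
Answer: 200704/9 ≈ 22300.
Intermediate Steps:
j(F) = -F/3 (j(F) = F*(-⅓) = -F/3)
(150 + j(2))² = (150 - ⅓*2)² = (150 - ⅔)² = (448/3)² = 200704/9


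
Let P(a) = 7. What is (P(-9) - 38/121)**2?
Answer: 654481/14641 ≈ 44.702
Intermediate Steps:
(P(-9) - 38/121)**2 = (7 - 38/121)**2 = (809/121)**2 = 654481/14641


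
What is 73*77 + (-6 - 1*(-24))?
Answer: 5639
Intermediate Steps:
73*77 + (-6 - 1*(-24)) = 5621 + (-6 + 24) = 5621 + 18 = 5639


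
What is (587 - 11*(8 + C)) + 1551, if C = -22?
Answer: 2292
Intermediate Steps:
(587 - 11*(8 + C)) + 1551 = (587 - 11*(8 - 22)) + 1551 = (587 - 11*(-14)) + 1551 = (587 + 154) + 1551 = 741 + 1551 = 2292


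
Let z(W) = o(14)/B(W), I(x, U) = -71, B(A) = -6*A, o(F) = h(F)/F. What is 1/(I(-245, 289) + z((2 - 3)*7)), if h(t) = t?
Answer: -42/2981 ≈ -0.014089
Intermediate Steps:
o(F) = 1 (o(F) = F/F = 1)
z(W) = -1/(6*W) (z(W) = 1/(-6*W) = 1*(-1/(6*W)) = -1/(6*W))
1/(I(-245, 289) + z((2 - 3)*7)) = 1/(-71 - 1/(7*(2 - 3))/6) = 1/(-71 - 1/(6*((-1*7)))) = 1/(-71 - ⅙/(-7)) = 1/(-71 - ⅙*(-⅐)) = 1/(-71 + 1/42) = 1/(-2981/42) = -42/2981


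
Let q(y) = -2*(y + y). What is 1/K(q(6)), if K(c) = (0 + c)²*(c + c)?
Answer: -1/27648 ≈ -3.6169e-5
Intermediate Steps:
q(y) = -4*y
K(c) = 2*c³ (K(c) = c²*(2*c) = 2*c³)
1/K(q(6)) = 1/(2*(-4*6)³) = 1/(2*(-24)³) = 1/(2*(-13824)) = 1/(-27648) = -1/27648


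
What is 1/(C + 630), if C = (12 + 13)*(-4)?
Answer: 1/530 ≈ 0.0018868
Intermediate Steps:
C = -100 (C = 25*(-4) = -100)
1/(C + 630) = 1/(-100 + 630) = 1/530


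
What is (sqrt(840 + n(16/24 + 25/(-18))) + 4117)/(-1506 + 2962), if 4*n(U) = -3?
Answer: 4117/1456 + 3*sqrt(373)/2912 ≈ 2.8475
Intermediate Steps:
n(U) = -3/4 (n(U) = (1/4)*(-3) = -3/4)
(sqrt(840 + n(16/24 + 25/(-18))) + 4117)/(-1506 + 2962) = (sqrt(840 - 3/4) + 4117)/(-1506 + 2962) = (sqrt(3357/4) + 4117)/1456 = (3*sqrt(373)/2 + 4117)*(1/1456) = (4117 + 3*sqrt(373)/2)*(1/1456) = 4117/1456 + 3*sqrt(373)/2912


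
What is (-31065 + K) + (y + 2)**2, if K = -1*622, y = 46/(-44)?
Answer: -15336067/484 ≈ -31686.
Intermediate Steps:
y = -23/22 (y = 46*(-1/44) = -23/22 ≈ -1.0455)
K = -622
(-31065 + K) + (y + 2)**2 = (-31065 - 622) + (-23/22 + 2)**2 = -31687 + (21/22)**2 = -31687 + 441/484 = -15336067/484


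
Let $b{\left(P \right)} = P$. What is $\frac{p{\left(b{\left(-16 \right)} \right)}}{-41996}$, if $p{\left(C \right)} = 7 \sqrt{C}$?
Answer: $- \frac{7 i}{10499} \approx - 0.00066673 i$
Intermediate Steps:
$\frac{p{\left(b{\left(-16 \right)} \right)}}{-41996} = \frac{7 \sqrt{-16}}{-41996} = 7 \cdot 4 i \left(- \frac{1}{41996}\right) = 28 i \left(- \frac{1}{41996}\right) = - \frac{7 i}{10499}$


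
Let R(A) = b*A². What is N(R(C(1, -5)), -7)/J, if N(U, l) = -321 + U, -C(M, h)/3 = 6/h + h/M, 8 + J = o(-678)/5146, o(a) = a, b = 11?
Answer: -224144322/523075 ≈ -428.51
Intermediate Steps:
J = -20923/2573 (J = -8 - 678/5146 = -8 - 678*1/5146 = -8 - 339/2573 = -20923/2573 ≈ -8.1317)
C(M, h) = -18/h - 3*h/M (C(M, h) = -3*(6/h + h/M) = -18/h - 3*h/M)
R(A) = 11*A²
N(R(C(1, -5)), -7)/J = (-321 + 11*(-18/(-5) - 3*(-5)/1)²)/(-20923/2573) = (-321 + 11*(-18*(-⅕) - 3*(-5)*1)²)*(-2573/20923) = (-321 + 11*(18/5 + 15)²)*(-2573/20923) = (-321 + 11*(93/5)²)*(-2573/20923) = (-321 + 11*(8649/25))*(-2573/20923) = (-321 + 95139/25)*(-2573/20923) = (87114/25)*(-2573/20923) = -224144322/523075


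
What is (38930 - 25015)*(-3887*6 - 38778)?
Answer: -864121500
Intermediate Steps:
(38930 - 25015)*(-3887*6 - 38778) = 13915*(-23322 - 38778) = 13915*(-62100) = -864121500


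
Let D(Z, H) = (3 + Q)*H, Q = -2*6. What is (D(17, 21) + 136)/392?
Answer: -53/392 ≈ -0.13520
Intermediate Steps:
Q = -12
D(Z, H) = -9*H (D(Z, H) = (3 - 12)*H = -9*H)
(D(17, 21) + 136)/392 = (-9*21 + 136)/392 = (-189 + 136)/392 = (1/392)*(-53) = -53/392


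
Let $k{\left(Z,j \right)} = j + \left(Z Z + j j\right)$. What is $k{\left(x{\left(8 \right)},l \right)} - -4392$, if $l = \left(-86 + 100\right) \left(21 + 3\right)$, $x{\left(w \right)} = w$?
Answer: $117688$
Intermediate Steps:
$l = 336$ ($l = 14 \cdot 24 = 336$)
$k{\left(Z,j \right)} = j + Z^{2} + j^{2}$ ($k{\left(Z,j \right)} = j + \left(Z^{2} + j^{2}\right) = j + Z^{2} + j^{2}$)
$k{\left(x{\left(8 \right)},l \right)} - -4392 = \left(336 + 8^{2} + 336^{2}\right) - -4392 = \left(336 + 64 + 112896\right) + 4392 = 113296 + 4392 = 117688$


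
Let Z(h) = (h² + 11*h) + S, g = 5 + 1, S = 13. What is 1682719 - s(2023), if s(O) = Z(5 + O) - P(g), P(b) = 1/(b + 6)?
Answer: -29428631/12 ≈ -2.4524e+6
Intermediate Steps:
g = 6
Z(h) = 13 + h² + 11*h (Z(h) = (h² + 11*h) + 13 = 13 + h² + 11*h)
P(b) = 1/(6 + b)
s(O) = 815/12 + (5 + O)² + 11*O (s(O) = (13 + (5 + O)² + 11*(5 + O)) - 1/(6 + 6) = (13 + (5 + O)² + (55 + 11*O)) - 1/12 = (68 + (5 + O)² + 11*O) - 1*1/12 = (68 + (5 + O)² + 11*O) - 1/12 = 815/12 + (5 + O)² + 11*O)
1682719 - s(2023) = 1682719 - (1115/12 + 2023² + 21*2023) = 1682719 - (1115/12 + 4092529 + 42483) = 1682719 - 1*49621259/12 = 1682719 - 49621259/12 = -29428631/12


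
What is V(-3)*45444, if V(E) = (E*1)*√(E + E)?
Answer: -136332*I*√6 ≈ -3.3394e+5*I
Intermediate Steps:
V(E) = √2*E^(3/2) (V(E) = E*√(2*E) = E*(√2*√E) = √2*E^(3/2))
V(-3)*45444 = (√2*(-3)^(3/2))*45444 = (√2*(-3*I*√3))*45444 = -3*I*√6*45444 = -136332*I*√6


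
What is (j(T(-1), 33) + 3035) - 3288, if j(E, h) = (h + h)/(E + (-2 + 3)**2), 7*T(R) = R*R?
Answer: -781/4 ≈ -195.25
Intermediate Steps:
T(R) = R**2/7 (T(R) = (R*R)/7 = R**2/7)
j(E, h) = 2*h/(1 + E) (j(E, h) = (2*h)/(E + 1**2) = (2*h)/(E + 1) = (2*h)/(1 + E) = 2*h/(1 + E))
(j(T(-1), 33) + 3035) - 3288 = (2*33/(1 + (1/7)*(-1)**2) + 3035) - 3288 = (2*33/(1 + (1/7)*1) + 3035) - 3288 = (2*33/(1 + 1/7) + 3035) - 3288 = (2*33/(8/7) + 3035) - 3288 = (2*33*(7/8) + 3035) - 3288 = (231/4 + 3035) - 3288 = 12371/4 - 3288 = -781/4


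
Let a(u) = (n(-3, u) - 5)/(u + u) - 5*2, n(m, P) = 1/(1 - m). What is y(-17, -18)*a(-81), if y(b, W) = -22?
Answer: 71071/324 ≈ 219.35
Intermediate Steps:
a(u) = -10 - 19/(8*u) (a(u) = (-1/(-1 - 3) - 5)/(u + u) - 5*2 = (-1/(-4) - 5)/((2*u)) - 10 = (-1*(-¼) - 5)*(1/(2*u)) - 10 = (¼ - 5)*(1/(2*u)) - 10 = -19/(8*u) - 10 = -10 - 19/(8*u))
y(-17, -18)*a(-81) = -22*(-10 - 19/8/(-81)) = -22*(-10 - 19/8*(-1/81)) = -22*(-10 + 19/648) = -22*(-6461/648) = 71071/324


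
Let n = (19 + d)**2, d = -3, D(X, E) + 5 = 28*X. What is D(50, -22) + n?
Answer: 1651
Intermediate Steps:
D(X, E) = -5 + 28*X
n = 256 (n = (19 - 3)**2 = 16**2 = 256)
D(50, -22) + n = (-5 + 28*50) + 256 = (-5 + 1400) + 256 = 1395 + 256 = 1651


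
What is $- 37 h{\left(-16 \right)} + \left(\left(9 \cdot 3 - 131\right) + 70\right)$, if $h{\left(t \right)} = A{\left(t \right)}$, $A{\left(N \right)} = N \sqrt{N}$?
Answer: $-34 + 2368 i \approx -34.0 + 2368.0 i$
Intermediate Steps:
$A{\left(N \right)} = N^{\frac{3}{2}}$
$h{\left(t \right)} = t^{\frac{3}{2}}$
$- 37 h{\left(-16 \right)} + \left(\left(9 \cdot 3 - 131\right) + 70\right) = - 37 \left(-16\right)^{\frac{3}{2}} + \left(\left(9 \cdot 3 - 131\right) + 70\right) = - 37 \left(- 64 i\right) + \left(\left(27 - 131\right) + 70\right) = 2368 i + \left(-104 + 70\right) = 2368 i - 34 = -34 + 2368 i$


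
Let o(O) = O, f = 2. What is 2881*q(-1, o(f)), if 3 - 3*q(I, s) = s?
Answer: 2881/3 ≈ 960.33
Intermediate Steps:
q(I, s) = 1 - s/3
2881*q(-1, o(f)) = 2881*(1 - ⅓*2) = 2881*(1 - ⅔) = 2881*(⅓) = 2881/3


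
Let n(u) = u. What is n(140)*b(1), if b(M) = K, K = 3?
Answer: 420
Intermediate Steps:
b(M) = 3
n(140)*b(1) = 140*3 = 420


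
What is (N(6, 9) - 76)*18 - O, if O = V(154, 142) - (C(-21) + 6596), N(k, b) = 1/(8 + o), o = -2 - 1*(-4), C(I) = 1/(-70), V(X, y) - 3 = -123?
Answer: 74897/14 ≈ 5349.8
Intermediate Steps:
V(X, y) = -120 (V(X, y) = 3 - 123 = -120)
C(I) = -1/70
o = 2 (o = -2 + 4 = 2)
N(k, b) = ⅒ (N(k, b) = 1/(8 + 2) = 1/10 = ⅒)
O = -470119/70 (O = -120 - (-1/70 + 6596) = -120 - 1*461719/70 = -120 - 461719/70 = -470119/70 ≈ -6716.0)
(N(6, 9) - 76)*18 - O = (⅒ - 76)*18 - 1*(-470119/70) = -759/10*18 + 470119/70 = -6831/5 + 470119/70 = 74897/14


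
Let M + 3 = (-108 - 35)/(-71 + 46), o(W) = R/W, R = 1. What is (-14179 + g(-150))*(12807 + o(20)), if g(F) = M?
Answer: -90778163387/500 ≈ -1.8156e+8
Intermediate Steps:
o(W) = 1/W
M = 68/25 (M = -3 + (-108 - 35)/(-71 + 46) = -3 - 143/(-25) = -3 - 143*(-1/25) = -3 + 143/25 = 68/25 ≈ 2.7200)
g(F) = 68/25
(-14179 + g(-150))*(12807 + o(20)) = (-14179 + 68/25)*(12807 + 1/20) = -354407*(12807 + 1/20)/25 = -354407/25*256141/20 = -90778163387/500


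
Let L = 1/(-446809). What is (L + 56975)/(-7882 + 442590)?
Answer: 12728471387/97115723386 ≈ 0.13106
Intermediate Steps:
L = -1/446809 ≈ -2.2381e-6
(L + 56975)/(-7882 + 442590) = (-1/446809 + 56975)/(-7882 + 442590) = (25456942774/446809)/434708 = (25456942774/446809)*(1/434708) = 12728471387/97115723386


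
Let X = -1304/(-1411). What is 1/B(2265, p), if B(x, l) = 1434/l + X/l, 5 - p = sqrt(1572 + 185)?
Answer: 7055/2024678 - 1411*sqrt(1757)/2024678 ≈ -0.025727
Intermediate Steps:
X = 1304/1411 (X = -1304*(-1/1411) = 1304/1411 ≈ 0.92417)
p = 5 - sqrt(1757) (p = 5 - sqrt(1572 + 185) = 5 - sqrt(1757) ≈ -36.917)
B(x, l) = 2024678/(1411*l) (B(x, l) = 1434/l + 1304/(1411*l) = 2024678/(1411*l))
1/B(2265, p) = 1/(2024678/(1411*(5 - sqrt(1757)))) = 7055/2024678 - 1411*sqrt(1757)/2024678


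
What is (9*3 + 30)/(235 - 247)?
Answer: -19/4 ≈ -4.7500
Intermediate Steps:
(9*3 + 30)/(235 - 247) = (27 + 30)/(-12) = -1/12*57 = -19/4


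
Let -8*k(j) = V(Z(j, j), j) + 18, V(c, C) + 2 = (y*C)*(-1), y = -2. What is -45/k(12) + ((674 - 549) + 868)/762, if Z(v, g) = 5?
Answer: 2617/254 ≈ 10.303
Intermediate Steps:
V(c, C) = -2 + 2*C (V(c, C) = -2 - 2*C*(-1) = -2 + 2*C)
k(j) = -2 - j/4 (k(j) = -((-2 + 2*j) + 18)/8 = -(16 + 2*j)/8 = -2 - j/4)
-45/k(12) + ((674 - 549) + 868)/762 = -45/(-2 - 1/4*12) + ((674 - 549) + 868)/762 = -45/(-2 - 3) + (125 + 868)*(1/762) = -45/(-5) + 993*(1/762) = -45*(-1/5) + 331/254 = 9 + 331/254 = 2617/254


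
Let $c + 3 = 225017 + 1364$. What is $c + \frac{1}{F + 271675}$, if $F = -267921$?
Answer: $\frac{849823013}{3754} \approx 2.2638 \cdot 10^{5}$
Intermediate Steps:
$c = 226378$ ($c = -3 + \left(225017 + 1364\right) = -3 + 226381 = 226378$)
$c + \frac{1}{F + 271675} = 226378 + \frac{1}{-267921 + 271675} = 226378 + \frac{1}{3754} = \frac{849823013}{3754}$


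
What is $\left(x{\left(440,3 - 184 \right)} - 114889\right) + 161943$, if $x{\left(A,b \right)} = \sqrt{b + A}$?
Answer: $47054 + \sqrt{259} \approx 47070.0$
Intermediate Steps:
$x{\left(A,b \right)} = \sqrt{A + b}$
$\left(x{\left(440,3 - 184 \right)} - 114889\right) + 161943 = \left(\sqrt{440 + \left(3 - 184\right)} - 114889\right) + 161943 = \left(\sqrt{440 - 181} - 114889\right) + 161943 = \left(\sqrt{259} - 114889\right) + 161943 = \left(-114889 + \sqrt{259}\right) + 161943 = 47054 + \sqrt{259}$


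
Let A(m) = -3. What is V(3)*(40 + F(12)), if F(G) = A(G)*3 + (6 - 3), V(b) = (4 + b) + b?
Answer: 340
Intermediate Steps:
V(b) = 4 + 2*b
F(G) = -6 (F(G) = -3*3 + (6 - 3) = -9 + 3 = -6)
V(3)*(40 + F(12)) = (4 + 2*3)*(40 - 6) = (4 + 6)*34 = 10*34 = 340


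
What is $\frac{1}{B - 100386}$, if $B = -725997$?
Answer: $- \frac{1}{826383} \approx -1.2101 \cdot 10^{-6}$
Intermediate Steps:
$\frac{1}{B - 100386} = \frac{1}{-725997 - 100386} = \frac{1}{-826383} = - \frac{1}{826383}$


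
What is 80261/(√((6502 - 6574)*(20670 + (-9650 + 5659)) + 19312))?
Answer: -80261*I*√295394/590788 ≈ -73.837*I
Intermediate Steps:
80261/(√((6502 - 6574)*(20670 + (-9650 + 5659)) + 19312)) = 80261/(√(-72*(20670 - 3991) + 19312)) = 80261/(√(-72*16679 + 19312)) = 80261/(√(-1200888 + 19312)) = 80261/(√(-1181576)) = 80261/((2*I*√295394)) = 80261*(-I*√295394/590788) = -80261*I*√295394/590788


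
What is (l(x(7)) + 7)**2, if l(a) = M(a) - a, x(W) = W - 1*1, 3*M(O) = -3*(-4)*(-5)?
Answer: 361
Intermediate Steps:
M(O) = -20 (M(O) = (-3*(-4)*(-5))/3 = (12*(-5))/3 = (1/3)*(-60) = -20)
x(W) = -1 + W (x(W) = W - 1 = -1 + W)
l(a) = -20 - a
(l(x(7)) + 7)**2 = ((-20 - (-1 + 7)) + 7)**2 = ((-20 - 1*6) + 7)**2 = ((-20 - 6) + 7)**2 = (-26 + 7)**2 = (-19)**2 = 361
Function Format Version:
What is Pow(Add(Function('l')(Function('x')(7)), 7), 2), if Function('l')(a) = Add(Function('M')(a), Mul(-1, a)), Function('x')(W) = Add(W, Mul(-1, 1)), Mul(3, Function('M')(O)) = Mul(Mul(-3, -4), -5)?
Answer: 361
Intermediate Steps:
Function('M')(O) = -20 (Function('M')(O) = Mul(Rational(1, 3), Mul(Mul(-3, -4), -5)) = Mul(Rational(1, 3), Mul(12, -5)) = Mul(Rational(1, 3), -60) = -20)
Function('x')(W) = Add(-1, W) (Function('x')(W) = Add(W, -1) = Add(-1, W))
Function('l')(a) = Add(-20, Mul(-1, a))
Pow(Add(Function('l')(Function('x')(7)), 7), 2) = Pow(Add(Add(-20, Mul(-1, Add(-1, 7))), 7), 2) = Pow(Add(Add(-20, Mul(-1, 6)), 7), 2) = Pow(Add(Add(-20, -6), 7), 2) = Pow(Add(-26, 7), 2) = Pow(-19, 2) = 361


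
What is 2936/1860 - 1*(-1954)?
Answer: 909344/465 ≈ 1955.6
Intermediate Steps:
2936/1860 - 1*(-1954) = 2936*(1/1860) + 1954 = 734/465 + 1954 = 909344/465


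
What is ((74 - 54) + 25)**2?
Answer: 2025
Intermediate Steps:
((74 - 54) + 25)**2 = (20 + 25)**2 = 45**2 = 2025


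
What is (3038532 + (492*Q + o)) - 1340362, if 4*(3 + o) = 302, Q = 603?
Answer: 3989837/2 ≈ 1.9949e+6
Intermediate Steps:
o = 145/2 (o = -3 + (¼)*302 = -3 + 151/2 = 145/2 ≈ 72.500)
(3038532 + (492*Q + o)) - 1340362 = (3038532 + (492*603 + 145/2)) - 1340362 = (3038532 + (296676 + 145/2)) - 1340362 = (3038532 + 593497/2) - 1340362 = 6670561/2 - 1340362 = 3989837/2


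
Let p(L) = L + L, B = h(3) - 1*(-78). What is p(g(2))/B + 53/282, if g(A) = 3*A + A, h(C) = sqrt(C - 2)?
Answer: 8699/22278 ≈ 0.39047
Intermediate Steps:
h(C) = sqrt(-2 + C)
g(A) = 4*A
B = 79 (B = sqrt(-2 + 3) - 1*(-78) = sqrt(1) + 78 = 1 + 78 = 79)
p(L) = 2*L
p(g(2))/B + 53/282 = (2*(4*2))/79 + 53/282 = (2*8)*(1/79) + 53*(1/282) = 16*(1/79) + 53/282 = 16/79 + 53/282 = 8699/22278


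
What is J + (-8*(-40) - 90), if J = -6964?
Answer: -6734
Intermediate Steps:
J + (-8*(-40) - 90) = -6964 + (-8*(-40) - 90) = -6964 + (320 - 90) = -6964 + 230 = -6734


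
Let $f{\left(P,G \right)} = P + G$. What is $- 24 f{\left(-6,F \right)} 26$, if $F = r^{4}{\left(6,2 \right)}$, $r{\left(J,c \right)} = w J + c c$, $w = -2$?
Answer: $-2552160$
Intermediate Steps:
$r{\left(J,c \right)} = c^{2} - 2 J$ ($r{\left(J,c \right)} = - 2 J + c c = - 2 J + c^{2} = c^{2} - 2 J$)
$F = 4096$ ($F = \left(2^{2} - 12\right)^{4} = \left(4 - 12\right)^{4} = \left(-8\right)^{4} = 4096$)
$f{\left(P,G \right)} = G + P$
$- 24 f{\left(-6,F \right)} 26 = - 24 \left(4096 - 6\right) 26 = \left(-24\right) 4090 \cdot 26 = \left(-98160\right) 26 = -2552160$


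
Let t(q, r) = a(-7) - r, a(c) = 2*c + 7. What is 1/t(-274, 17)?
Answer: -1/24 ≈ -0.041667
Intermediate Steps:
a(c) = 7 + 2*c
t(q, r) = -7 - r (t(q, r) = (7 + 2*(-7)) - r = (7 - 14) - r = -7 - r)
1/t(-274, 17) = 1/(-7 - 1*17) = 1/(-7 - 17) = 1/(-24) = -1/24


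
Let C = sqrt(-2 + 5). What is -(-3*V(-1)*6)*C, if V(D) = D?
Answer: -18*sqrt(3) ≈ -31.177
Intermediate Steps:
C = sqrt(3) ≈ 1.7320
-(-3*V(-1)*6)*C = -(-(-3)*6)*sqrt(3) = -(-3*(-6))*sqrt(3) = -18*sqrt(3)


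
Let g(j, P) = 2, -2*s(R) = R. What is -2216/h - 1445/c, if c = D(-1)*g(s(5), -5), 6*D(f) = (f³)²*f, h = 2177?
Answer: 9435079/2177 ≈ 4334.0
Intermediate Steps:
s(R) = -R/2
D(f) = f⁷/6 (D(f) = ((f³)²*f)/6 = (f⁶*f)/6 = f⁷/6)
c = -⅓ (c = ((⅙)*(-1)⁷)*2 = ((⅙)*(-1))*2 = -⅙*2 = -⅓ ≈ -0.33333)
-2216/h - 1445/c = -2216/2177 - 1445/(-⅓) = -2216*1/2177 - 1445*(-3) = -2216/2177 + 4335 = 9435079/2177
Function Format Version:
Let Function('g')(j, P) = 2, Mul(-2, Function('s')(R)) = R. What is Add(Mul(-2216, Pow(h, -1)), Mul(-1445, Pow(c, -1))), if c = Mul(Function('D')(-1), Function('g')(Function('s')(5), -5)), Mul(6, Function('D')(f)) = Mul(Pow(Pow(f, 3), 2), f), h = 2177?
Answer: Rational(9435079, 2177) ≈ 4334.0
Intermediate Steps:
Function('s')(R) = Mul(Rational(-1, 2), R)
Function('D')(f) = Mul(Rational(1, 6), Pow(f, 7)) (Function('D')(f) = Mul(Rational(1, 6), Mul(Pow(Pow(f, 3), 2), f)) = Mul(Rational(1, 6), Mul(Pow(f, 6), f)) = Mul(Rational(1, 6), Pow(f, 7)))
c = Rational(-1, 3) (c = Mul(Mul(Rational(1, 6), Pow(-1, 7)), 2) = Mul(Mul(Rational(1, 6), -1), 2) = Mul(Rational(-1, 6), 2) = Rational(-1, 3) ≈ -0.33333)
Add(Mul(-2216, Pow(h, -1)), Mul(-1445, Pow(c, -1))) = Add(Mul(-2216, Pow(2177, -1)), Mul(-1445, Pow(Rational(-1, 3), -1))) = Add(Mul(-2216, Rational(1, 2177)), Mul(-1445, -3)) = Add(Rational(-2216, 2177), 4335) = Rational(9435079, 2177)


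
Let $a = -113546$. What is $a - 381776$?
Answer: $-495322$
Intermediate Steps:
$a - 381776 = -113546 - 381776 = -495322$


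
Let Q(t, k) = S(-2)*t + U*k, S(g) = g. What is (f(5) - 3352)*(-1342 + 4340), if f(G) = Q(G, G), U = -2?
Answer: -10109256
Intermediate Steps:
Q(t, k) = -2*k - 2*t (Q(t, k) = -2*t - 2*k = -2*k - 2*t)
f(G) = -4*G (f(G) = -2*G - 2*G = -4*G)
(f(5) - 3352)*(-1342 + 4340) = (-4*5 - 3352)*(-1342 + 4340) = (-20 - 3352)*2998 = -3372*2998 = -10109256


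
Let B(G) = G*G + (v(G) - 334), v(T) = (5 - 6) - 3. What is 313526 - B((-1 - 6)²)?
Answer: 311463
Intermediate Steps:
v(T) = -4 (v(T) = -1 - 3 = -4)
B(G) = -338 + G² (B(G) = G*G + (-4 - 334) = G² - 338 = -338 + G²)
313526 - B((-1 - 6)²) = 313526 - (-338 + ((-1 - 6)²)²) = 313526 - (-338 + ((-7)²)²) = 313526 - (-338 + 49²) = 313526 - (-338 + 2401) = 313526 - 1*2063 = 313526 - 2063 = 311463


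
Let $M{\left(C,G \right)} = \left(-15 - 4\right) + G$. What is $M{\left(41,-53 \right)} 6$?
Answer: $-432$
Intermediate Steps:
$M{\left(C,G \right)} = -19 + G$
$M{\left(41,-53 \right)} 6 = \left(-19 - 53\right) 6 = \left(-72\right) 6 = -432$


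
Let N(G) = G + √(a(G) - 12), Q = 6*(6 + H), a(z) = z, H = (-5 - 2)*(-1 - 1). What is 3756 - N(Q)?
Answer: 3636 - 6*√3 ≈ 3625.6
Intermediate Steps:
H = 14 (H = -7*(-2) = 14)
Q = 120 (Q = 6*(6 + 14) = 6*20 = 120)
N(G) = G + √(-12 + G) (N(G) = G + √(G - 12) = G + √(-12 + G))
3756 - N(Q) = 3756 - (120 + √(-12 + 120)) = 3756 - (120 + √108) = 3756 - (120 + 6*√3) = 3756 + (-120 - 6*√3) = 3636 - 6*√3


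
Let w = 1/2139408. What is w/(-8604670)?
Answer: -1/18408899835360 ≈ -5.4322e-14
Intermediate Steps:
w = 1/2139408 ≈ 4.6742e-7
w/(-8604670) = (1/2139408)/(-8604670) = (1/2139408)*(-1/8604670) = -1/18408899835360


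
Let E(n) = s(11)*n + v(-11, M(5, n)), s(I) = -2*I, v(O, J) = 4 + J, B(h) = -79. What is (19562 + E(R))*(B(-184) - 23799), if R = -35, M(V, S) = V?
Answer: -485702398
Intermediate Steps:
E(n) = 9 - 22*n (E(n) = (-2*11)*n + (4 + 5) = -22*n + 9 = 9 - 22*n)
(19562 + E(R))*(B(-184) - 23799) = (19562 + (9 - 22*(-35)))*(-79 - 23799) = (19562 + (9 + 770))*(-23878) = (19562 + 779)*(-23878) = 20341*(-23878) = -485702398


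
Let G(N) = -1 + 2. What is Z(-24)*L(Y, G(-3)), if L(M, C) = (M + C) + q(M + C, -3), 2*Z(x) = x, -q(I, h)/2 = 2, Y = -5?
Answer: 96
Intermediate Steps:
q(I, h) = -4 (q(I, h) = -2*2 = -4)
Z(x) = x/2
G(N) = 1
L(M, C) = -4 + C + M (L(M, C) = (M + C) - 4 = (C + M) - 4 = -4 + C + M)
Z(-24)*L(Y, G(-3)) = ((1/2)*(-24))*(-4 + 1 - 5) = -12*(-8) = 96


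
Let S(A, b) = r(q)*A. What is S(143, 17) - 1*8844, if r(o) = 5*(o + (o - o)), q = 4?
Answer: -5984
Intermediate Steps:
r(o) = 5*o (r(o) = 5*(o + 0) = 5*o)
S(A, b) = 20*A (S(A, b) = (5*4)*A = 20*A)
S(143, 17) - 1*8844 = 20*143 - 1*8844 = 2860 - 8844 = -5984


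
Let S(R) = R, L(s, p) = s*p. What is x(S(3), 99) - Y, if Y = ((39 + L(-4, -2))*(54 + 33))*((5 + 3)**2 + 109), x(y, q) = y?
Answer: -707394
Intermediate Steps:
L(s, p) = p*s
Y = 707397 (Y = ((39 - 2*(-4))*(54 + 33))*((5 + 3)**2 + 109) = ((39 + 8)*87)*(8**2 + 109) = (47*87)*(64 + 109) = 4089*173 = 707397)
x(S(3), 99) - Y = 3 - 1*707397 = 3 - 707397 = -707394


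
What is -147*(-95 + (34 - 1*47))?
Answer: 15876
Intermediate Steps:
-147*(-95 + (34 - 1*47)) = -147*(-95 + (34 - 47)) = -147*(-95 - 13) = -147*(-108) = 15876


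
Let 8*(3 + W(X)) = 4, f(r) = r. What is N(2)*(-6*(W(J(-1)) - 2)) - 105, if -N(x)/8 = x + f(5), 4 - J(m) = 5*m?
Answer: -1617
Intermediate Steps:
J(m) = 4 - 5*m
N(x) = -40 - 8*x (N(x) = -8*(x + 5) = -8*(5 + x) = -40 - 8*x)
W(X) = -5/2 (W(X) = -3 + (1/8)*4 = -3 + 1/2 = -5/2)
N(2)*(-6*(W(J(-1)) - 2)) - 105 = (-40 - 8*2)*(-6*(-5/2 - 2)) - 105 = (-40 - 16)*(-6*(-9/2)) - 105 = -56*27 - 105 = -1512 - 105 = -1617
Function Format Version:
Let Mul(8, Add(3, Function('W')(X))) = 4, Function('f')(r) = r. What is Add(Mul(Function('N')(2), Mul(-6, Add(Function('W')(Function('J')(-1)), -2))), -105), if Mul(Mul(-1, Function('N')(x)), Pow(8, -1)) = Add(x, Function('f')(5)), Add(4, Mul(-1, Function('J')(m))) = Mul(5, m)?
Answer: -1617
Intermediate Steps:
Function('J')(m) = Add(4, Mul(-5, m)) (Function('J')(m) = Add(4, Mul(-1, Mul(5, m))) = Add(4, Mul(-5, m)))
Function('N')(x) = Add(-40, Mul(-8, x)) (Function('N')(x) = Mul(-8, Add(x, 5)) = Mul(-8, Add(5, x)) = Add(-40, Mul(-8, x)))
Function('W')(X) = Rational(-5, 2) (Function('W')(X) = Add(-3, Mul(Rational(1, 8), 4)) = Add(-3, Rational(1, 2)) = Rational(-5, 2))
Add(Mul(Function('N')(2), Mul(-6, Add(Function('W')(Function('J')(-1)), -2))), -105) = Add(Mul(Add(-40, Mul(-8, 2)), Mul(-6, Add(Rational(-5, 2), -2))), -105) = Add(Mul(Add(-40, -16), Mul(-6, Rational(-9, 2))), -105) = Add(Mul(-56, 27), -105) = Add(-1512, -105) = -1617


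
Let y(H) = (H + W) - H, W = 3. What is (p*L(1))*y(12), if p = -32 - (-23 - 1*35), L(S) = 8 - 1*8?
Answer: 0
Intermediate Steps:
y(H) = 3 (y(H) = (H + 3) - H = (3 + H) - H = 3)
L(S) = 0 (L(S) = 8 - 8 = 0)
p = 26 (p = -32 - (-23 - 35) = -32 - 1*(-58) = -32 + 58 = 26)
(p*L(1))*y(12) = (26*0)*3 = 0*3 = 0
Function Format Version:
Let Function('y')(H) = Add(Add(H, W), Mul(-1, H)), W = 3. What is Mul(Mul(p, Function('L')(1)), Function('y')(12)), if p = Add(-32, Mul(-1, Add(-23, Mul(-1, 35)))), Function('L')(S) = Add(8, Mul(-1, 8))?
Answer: 0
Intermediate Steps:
Function('y')(H) = 3 (Function('y')(H) = Add(Add(H, 3), Mul(-1, H)) = Add(Add(3, H), Mul(-1, H)) = 3)
Function('L')(S) = 0 (Function('L')(S) = Add(8, -8) = 0)
p = 26 (p = Add(-32, Mul(-1, Add(-23, -35))) = Add(-32, Mul(-1, -58)) = Add(-32, 58) = 26)
Mul(Mul(p, Function('L')(1)), Function('y')(12)) = Mul(Mul(26, 0), 3) = Mul(0, 3) = 0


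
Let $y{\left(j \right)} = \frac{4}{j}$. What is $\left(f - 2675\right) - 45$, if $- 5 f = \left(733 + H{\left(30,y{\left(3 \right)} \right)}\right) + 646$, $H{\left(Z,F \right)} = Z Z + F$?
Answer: $- \frac{47641}{15} \approx -3176.1$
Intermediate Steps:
$H{\left(Z,F \right)} = F + Z^{2}$ ($H{\left(Z,F \right)} = Z^{2} + F = F + Z^{2}$)
$f = - \frac{6841}{15}$ ($f = - \frac{\left(733 + \left(\frac{4}{3} + 30^{2}\right)\right) + 646}{5} = - \frac{\left(733 + \left(4 \cdot \frac{1}{3} + 900\right)\right) + 646}{5} = - \frac{\left(733 + \left(\frac{4}{3} + 900\right)\right) + 646}{5} = - \frac{\left(733 + \frac{2704}{3}\right) + 646}{5} = - \frac{\frac{4903}{3} + 646}{5} = \left(- \frac{1}{5}\right) \frac{6841}{3} = - \frac{6841}{15} \approx -456.07$)
$\left(f - 2675\right) - 45 = \left(- \frac{6841}{15} - 2675\right) - 45 = - \frac{46966}{15} - 45 = - \frac{47641}{15}$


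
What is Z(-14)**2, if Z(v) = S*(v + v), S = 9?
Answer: 63504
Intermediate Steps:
Z(v) = 18*v (Z(v) = 9*(v + v) = 9*(2*v) = 18*v)
Z(-14)**2 = (18*(-14))**2 = (-252)**2 = 63504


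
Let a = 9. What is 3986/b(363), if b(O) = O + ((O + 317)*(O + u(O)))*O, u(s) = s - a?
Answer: 3986/176984643 ≈ 2.2522e-5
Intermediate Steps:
u(s) = -9 + s (u(s) = s - 1*9 = s - 9 = -9 + s)
b(O) = O + O*(-9 + 2*O)*(317 + O) (b(O) = O + ((O + 317)*(O + (-9 + O)))*O = O + ((317 + O)*(-9 + 2*O))*O = O + ((-9 + 2*O)*(317 + O))*O = O + O*(-9 + 2*O)*(317 + O))
3986/b(363) = 3986/((363*(-2852 + 2*363² + 625*363))) = 3986/((363*(-2852 + 2*131769 + 226875))) = 3986/((363*(-2852 + 263538 + 226875))) = 3986/((363*487561)) = 3986/176984643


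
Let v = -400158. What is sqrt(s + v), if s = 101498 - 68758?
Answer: I*sqrt(367418) ≈ 606.15*I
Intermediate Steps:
s = 32740
sqrt(s + v) = sqrt(32740 - 400158) = sqrt(-367418) = I*sqrt(367418)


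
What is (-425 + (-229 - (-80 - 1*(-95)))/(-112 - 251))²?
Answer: 23725548961/131769 ≈ 1.8005e+5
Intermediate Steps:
(-425 + (-229 - (-80 - 1*(-95)))/(-112 - 251))² = (-425 + (-229 - (-80 + 95))/(-363))² = (-425 + (-229 - 1*15)*(-1/363))² = (-425 + (-229 - 15)*(-1/363))² = (-425 - 244*(-1/363))² = (-425 + 244/363)² = (-154031/363)² = 23725548961/131769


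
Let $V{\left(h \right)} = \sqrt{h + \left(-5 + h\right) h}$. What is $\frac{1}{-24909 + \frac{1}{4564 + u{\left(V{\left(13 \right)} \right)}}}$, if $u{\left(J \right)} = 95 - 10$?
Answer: $- \frac{4649}{115801940} \approx -4.0146 \cdot 10^{-5}$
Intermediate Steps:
$V{\left(h \right)} = \sqrt{h + h \left(-5 + h\right)}$
$u{\left(J \right)} = 85$ ($u{\left(J \right)} = 95 - 10 = 85$)
$\frac{1}{-24909 + \frac{1}{4564 + u{\left(V{\left(13 \right)} \right)}}} = \frac{1}{-24909 + \frac{1}{4564 + 85}} = \frac{1}{-24909 + \frac{1}{4649}} = \frac{1}{- \frac{115801940}{4649}} = - \frac{4649}{115801940}$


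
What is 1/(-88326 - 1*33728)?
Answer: -1/122054 ≈ -8.1931e-6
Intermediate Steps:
1/(-88326 - 1*33728) = 1/(-88326 - 33728) = 1/(-122054) = -1/122054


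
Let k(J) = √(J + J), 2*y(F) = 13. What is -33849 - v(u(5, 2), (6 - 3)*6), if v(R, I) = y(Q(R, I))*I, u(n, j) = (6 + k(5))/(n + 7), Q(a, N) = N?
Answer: -33966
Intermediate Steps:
y(F) = 13/2 (y(F) = (½)*13 = 13/2)
k(J) = √2*√J (k(J) = √(2*J) = √2*√J)
u(n, j) = (6 + √10)/(7 + n) (u(n, j) = (6 + √2*√5)/(n + 7) = (6 + √10)/(7 + n))
v(R, I) = 13*I/2
-33849 - v(u(5, 2), (6 - 3)*6) = -33849 - 13*(6 - 3)*6/2 = -33849 - 13*3*6/2 = -33849 - 13*18/2 = -33849 - 1*117 = -33849 - 117 = -33966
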